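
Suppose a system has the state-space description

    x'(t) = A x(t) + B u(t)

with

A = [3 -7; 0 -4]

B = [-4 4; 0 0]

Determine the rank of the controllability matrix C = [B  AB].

1

AB = [[-12, 12], [0, 0]]
Controllability matrix C = [B  AB] = [[-4, 4, -12, 12], [0, 0, 0, 0]]
Every column of C is a scalar multiple of column 1 = [-4, 0] (multipliers 1, -1, 3, -3), so the columns span a one-dimensional space.
C ≠ 0, hence rank(C) = 1.
rank(C) = 1 < n = 2, so the pair (A, B) is not completely controllable.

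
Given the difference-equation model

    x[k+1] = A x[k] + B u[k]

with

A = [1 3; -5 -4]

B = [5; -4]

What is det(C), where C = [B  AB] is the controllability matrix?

-73

AB = [[-7], [-9]]
Controllability matrix C = [B  AB] = [[5, -7], [-4, -9]]
det(C) = 5·(-9) - (-7)·(-4) = -45 - 28 = -73
Since det(C) ≠ 0, rank(C) = 2 and the system is completely controllable.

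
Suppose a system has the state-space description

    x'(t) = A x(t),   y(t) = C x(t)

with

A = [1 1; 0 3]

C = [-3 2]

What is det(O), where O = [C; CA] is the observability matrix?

CA = [[-3, 3]]
Observability matrix O = [C; CA] = [[-3, 2], [-3, 3]]
det(O) = (-3)·3 - 2·(-3) = -9 - (-6) = -3
Since det(O) ≠ 0, rank(O) = 2 and the system is completely observable.

-3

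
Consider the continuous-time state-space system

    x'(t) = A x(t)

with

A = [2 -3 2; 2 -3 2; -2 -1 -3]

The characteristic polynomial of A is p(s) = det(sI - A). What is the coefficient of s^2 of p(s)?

Expand det(sI - A) for the 3×3 matrix.
p(s) = s^3 + 4s^2 + 9s.
(Check: constant term = det(-A) = (-1)^3 det A = 0; coefficient of s^2 = -tr A = 4.)
The coefficient of s^2 is 4.

4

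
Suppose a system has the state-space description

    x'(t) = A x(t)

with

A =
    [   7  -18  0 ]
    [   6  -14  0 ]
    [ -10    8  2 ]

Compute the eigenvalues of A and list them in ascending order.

-5, -2, 2

det(sI - A) = s^3 - (tr A)s^2 + (M11 + M22 + M33)s - det A, where Mii is the 2×2 principal minor of A obtained by deleting row i and column i.
tr A = 7 + (-14) + 2 = -5; M11 = (-14)·2 - 0·8 = -28 - 0 = -28; M22 = 7·2 - 0·(-10) = 14 - 0 = 14; M33 = 7·(-14) - (-18)·6 = -98 - (-108) = 10; sum of minors = -4.
det A = 7·((-14)·2 - 0·8) - (-18)·(6·2 - 0·(-10)) + 0·(6·8 - (-14)·(-10)) = 7·(-28) - (-18)·12 + 0·(-92) = 20.
So p(s) = det(sI - A) = s^3 + 5s^2 - 4s - 20.
Rational-root test: any integer root divides -20. Testing small divisors, s = -2 works: p(-2) = -8 + 20 + 8 + (-20) = 0, so (s + 2) is a factor.
Dividing, p(s) = (s + 2)(s^2 + 3s - 10).
Factor s^2 + 3s - 10: two numbers with sum -3 and product -10 are 2 and -5, so s^2 + 3s - 10 = (s - 2)(s + 5).
Hence p(s) = (s - 2) (s + 2) (s + 5), with roots -5, -2, 2.
At least one eigenvalue has non-negative real part, so the system is not asymptotically stable.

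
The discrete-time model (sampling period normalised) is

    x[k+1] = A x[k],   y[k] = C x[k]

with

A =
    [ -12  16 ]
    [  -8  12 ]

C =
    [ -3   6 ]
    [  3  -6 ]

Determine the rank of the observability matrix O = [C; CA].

1

CA = [[-12, 24], [12, -24]]
Observability matrix O = [C; CA] = [[-3, 6], [3, -6], [-12, 24], [12, -24]]
Every row of O is a scalar multiple of row 1 = [-3, 6] (multipliers 1, -1, 4, -4), so the rows span a one-dimensional space.
O ≠ 0, hence rank(O) = 1.
rank(O) = 1 < n = 2, so the pair (A, C) is not completely observable.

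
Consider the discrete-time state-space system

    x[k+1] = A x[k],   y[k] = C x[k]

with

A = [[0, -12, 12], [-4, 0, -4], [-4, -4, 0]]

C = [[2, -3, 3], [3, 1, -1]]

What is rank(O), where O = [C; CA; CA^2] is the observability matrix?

CA = [[0, -36, 36], [0, -32, 32]]
CA^2 = [[0, -144, 144], [0, -128, 128]]
Observability matrix O = [C; CA; CA^2] = [[2, -3, 3], [3, 1, -1], [0, -36, 36], [0, -32, 32], [0, -144, 144], [0, -128, 128]]
The columns c1, c2, c3 of O are linearly dependent: c2 + c3 = 0 (check each entry), so rank(O) ≤ 2.
The 2×2 minor from rows 1, 2, columns 1, 2 is 2·1 - (-3)·3 = 2 - (-9) = 11 ≠ 0, so rank(O) = 2.
rank(O) = 2 < n = 3, so the pair (A, C) is not completely observable.

2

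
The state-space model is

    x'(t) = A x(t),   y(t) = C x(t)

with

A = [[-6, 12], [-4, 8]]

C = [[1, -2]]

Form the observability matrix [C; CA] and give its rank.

1

CA = [[2, -4]]
Observability matrix O = [C; CA] = [[1, -2], [2, -4]]
Every row of O is a scalar multiple of row 1 = [1, -2] (multipliers 1, 2), so the rows span a one-dimensional space.
O ≠ 0, hence rank(O) = 1.
rank(O) = 1 < n = 2, so the pair (A, C) is not completely observable.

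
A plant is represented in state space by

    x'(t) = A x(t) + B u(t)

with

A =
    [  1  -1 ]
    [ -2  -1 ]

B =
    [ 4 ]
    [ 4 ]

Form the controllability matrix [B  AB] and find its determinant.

AB = [[0], [-12]]
Controllability matrix C = [B  AB] = [[4, 0], [4, -12]]
det(C) = 4·(-12) - 0·4 = -48 - 0 = -48
Since det(C) ≠ 0, rank(C) = 2 and the system is completely controllable.

-48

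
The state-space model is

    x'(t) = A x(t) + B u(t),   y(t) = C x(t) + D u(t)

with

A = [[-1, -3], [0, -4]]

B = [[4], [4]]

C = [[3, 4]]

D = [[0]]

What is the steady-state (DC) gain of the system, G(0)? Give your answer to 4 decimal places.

7.0000

G(0) = C(-A)^{-1}B + D = -C A^{-1} B + D.
det A = 4, so A^{-1} = (1/4)·adj(A) = [[-1, 3/4], [0, -1/4]]
A^{-1} B = [-1, -1]^T
C A^{-1} B = -7
G(0) = D - C A^{-1} B = 0 - (-7) = 7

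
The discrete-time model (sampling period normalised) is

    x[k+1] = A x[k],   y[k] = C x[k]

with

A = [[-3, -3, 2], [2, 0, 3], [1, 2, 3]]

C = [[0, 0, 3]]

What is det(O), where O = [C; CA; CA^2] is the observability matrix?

CA = [[3, 6, 9]]
CA^2 = [[12, 9, 51]]
Observability matrix O = [C; CA; CA^2] = [[0, 0, 3], [3, 6, 9], [12, 9, 51]]
Expanding along the first row, det(O) = 0·(6·51 - 9·9) - 0·(3·51 - 9·12) + 3·(3·9 - 6·12) = 0·225 - 0·45 + 3·(-45) = -135
Since det(O) ≠ 0, rank(O) = 3 and the system is completely observable.

-135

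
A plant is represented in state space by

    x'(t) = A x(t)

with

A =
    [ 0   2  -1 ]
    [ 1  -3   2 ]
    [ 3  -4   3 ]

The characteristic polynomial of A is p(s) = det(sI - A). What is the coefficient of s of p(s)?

Expand det(sI - A) for the 3×3 matrix.
p(s) = s^3 - 1.
(Check: constant term = det(-A) = (-1)^3 det A = -1; coefficient of s^2 = -tr A = 0.)
The coefficient of s is 0.

0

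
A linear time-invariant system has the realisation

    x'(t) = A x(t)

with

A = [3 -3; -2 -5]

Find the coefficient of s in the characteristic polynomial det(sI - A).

2

For a 2×2 matrix, det(sI - A) = s^2 - (tr A)s + det A.
tr A = -2, det A = -21.
So p(s) = s^2 + 2s - 21.
The coefficient of s is 2.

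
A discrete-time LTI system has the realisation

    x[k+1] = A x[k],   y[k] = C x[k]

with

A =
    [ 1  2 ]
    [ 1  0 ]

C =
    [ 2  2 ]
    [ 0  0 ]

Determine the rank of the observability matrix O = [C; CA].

CA = [[4, 4], [0, 0]]
Observability matrix O = [C; CA] = [[2, 2], [0, 0], [4, 4], [0, 0]]
Every row of O is a scalar multiple of row 1 = [2, 2] (multipliers 1, 0, 2, 0), so the rows span a one-dimensional space.
O ≠ 0, hence rank(O) = 1.
rank(O) = 1 < n = 2, so the pair (A, C) is not completely observable.

1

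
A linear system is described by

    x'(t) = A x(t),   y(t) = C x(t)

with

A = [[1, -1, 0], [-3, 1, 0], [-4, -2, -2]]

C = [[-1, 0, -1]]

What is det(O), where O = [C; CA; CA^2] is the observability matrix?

CA = [[3, 3, 2]]
CA^2 = [[-14, -4, -4]]
Observability matrix O = [C; CA; CA^2] = [[-1, 0, -1], [3, 3, 2], [-14, -4, -4]]
Expanding along the first row, det(O) = (-1)·(3·(-4) - 2·(-4)) - 0·(3·(-4) - 2·(-14)) + (-1)·(3·(-4) - 3·(-14)) = (-1)·(-4) - 0·16 + (-1)·30 = -26
Since det(O) ≠ 0, rank(O) = 3 and the system is completely observable.

-26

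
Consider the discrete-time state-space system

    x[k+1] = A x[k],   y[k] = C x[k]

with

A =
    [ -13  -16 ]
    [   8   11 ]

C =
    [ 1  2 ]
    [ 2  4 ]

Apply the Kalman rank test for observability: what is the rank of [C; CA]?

CA = [[3, 6], [6, 12]]
Observability matrix O = [C; CA] = [[1, 2], [2, 4], [3, 6], [6, 12]]
Every row of O is a scalar multiple of row 1 = [1, 2] (multipliers 1, 2, 3, 6), so the rows span a one-dimensional space.
O ≠ 0, hence rank(O) = 1.
rank(O) = 1 < n = 2, so the pair (A, C) is not completely observable.

1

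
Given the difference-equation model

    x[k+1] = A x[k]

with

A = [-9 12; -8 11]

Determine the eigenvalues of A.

-1, 3

det(zI - A) = z^2 - (tr A)z + det A, with tr A = (-9) + 11 = 2 and det A = (-9)·11 - 12·(-8) = -99 - (-96) = -3.
So p(z) = det(zI - A) = z^2 - 2z - 3.
Factor z^2 - 2z - 3: two numbers with sum 2 and product -3 are 3 and -1, so z^2 - 2z - 3 = (z - 3)(z + 1).
Hence p(z) = (z - 3) (z + 1), with roots -1, 3.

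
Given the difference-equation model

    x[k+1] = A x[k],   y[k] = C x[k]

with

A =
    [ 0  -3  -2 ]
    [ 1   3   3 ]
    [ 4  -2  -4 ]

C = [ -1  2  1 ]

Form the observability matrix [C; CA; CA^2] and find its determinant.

CA = [[6, 7, 4]]
CA^2 = [[23, -5, -7]]
Observability matrix O = [C; CA; CA^2] = [[-1, 2, 1], [6, 7, 4], [23, -5, -7]]
Expanding along the first row, det(O) = (-1)·(7·(-7) - 4·(-5)) - 2·(6·(-7) - 4·23) + 1·(6·(-5) - 7·23) = (-1)·(-29) - 2·(-134) + 1·(-191) = 106
Since det(O) ≠ 0, rank(O) = 3 and the system is completely observable.

106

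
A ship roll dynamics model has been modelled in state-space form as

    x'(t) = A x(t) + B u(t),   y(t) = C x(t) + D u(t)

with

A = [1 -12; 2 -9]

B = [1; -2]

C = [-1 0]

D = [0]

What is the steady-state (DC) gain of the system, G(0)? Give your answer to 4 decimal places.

G(0) = C(-A)^{-1}B + D = -C A^{-1} B + D.
det A = 15, so A^{-1} = (1/15)·adj(A) = [[-3/5, 4/5], [-2/15, 1/15]]
A^{-1} B = [-11/5, -4/15]^T
C A^{-1} B = 11/5
G(0) = D - C A^{-1} B = 0 - (11/5) = -11/5 ≈ -2.2000

-2.2000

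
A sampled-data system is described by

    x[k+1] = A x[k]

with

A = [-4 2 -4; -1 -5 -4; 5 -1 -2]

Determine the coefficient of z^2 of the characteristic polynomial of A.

Expand det(zI - A) for the 3×3 matrix.
p(z) = z^3 + 11z^2 + 56z + 172.
(Check: constant term = det(-A) = (-1)^3 det A = 172; coefficient of z^2 = -tr A = 11.)
The coefficient of z^2 is 11.

11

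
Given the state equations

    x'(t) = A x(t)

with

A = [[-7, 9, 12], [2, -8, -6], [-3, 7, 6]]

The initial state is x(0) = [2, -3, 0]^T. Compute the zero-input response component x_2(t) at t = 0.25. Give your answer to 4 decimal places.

det(sI - A) = s^3 - (tr A)s^2 + (M11 + M22 + M33)s - det A, where Mii is the 2×2 principal minor of A obtained by deleting row i and column i.
tr A = (-7) + (-8) + 6 = -9; M11 = (-8)·6 - (-6)·7 = -48 - (-42) = -6; M22 = (-7)·6 - 12·(-3) = -42 - (-36) = -6; M33 = (-7)·(-8) - 9·2 = 56 - 18 = 38; sum of minors = 26.
det A = (-7)·((-8)·6 - (-6)·7) - 9·(2·6 - (-6)·(-3)) + 12·(2·7 - (-8)·(-3)) = (-7)·(-6) - 9·(-6) + 12·(-10) = -24.
So p(s) = det(sI - A) = s^3 + 9s^2 + 26s + 24.
Rational-root test: any integer root divides 24. Testing small divisors, s = -2 works: p(-2) = -8 + 36 + (-52) + 24 = 0, so (s + 2) is a factor.
Dividing, p(s) = (s + 2)(s^2 + 7s + 12).
Factor s^2 + 7s + 12: two numbers with sum -7 and product 12 are -3 and -4, so s^2 + 7s + 12 = (s + 3)(s + 4).
Hence p(s) = (s + 2) (s + 3) (s + 4), with roots -4, -3, -2.
The eigenvalues -4, -3, -2 are distinct and real, so A is diagonalisable and x(t) = e^{At} x(0) = V diag(e^{λ_i t}) V^{-1} x(0), where the columns of V are the eigenvectors.
λ = -4: A - (-4)I = [[-3, 9, 12], [2, -4, -6], [-3, 7, 10]]. v must be orthogonal to every row; (row 1) × (row 2) = [-6, 6, -6], so take v_1 = [-1, 1, -1]^T.
λ = -3: A - (-3)I = [[-4, 9, 12], [2, -5, -6], [-3, 7, 9]]. v must be orthogonal to every row; (row 1) × (row 2) = [6, 0, 2], so take v_2 = [3, 0, 1]^T.
λ = -2: A - (-2)I = [[-5, 9, 12], [2, -6, -6], [-3, 7, 8]]. v must be orthogonal to every row; (row 1) × (row 2) = [18, -6, 12], so take v_3 = [-3, 1, -2]^T.
V = [v_1 v_2 v_3] = [[-1, 3, -3], [1, 0, 1], [-1, 1, -2]] has det V = 1, so V^{-1} = adj(V)/det V = [[-1, 3, 3], [1, -1, -2], [1, -2, -3]].
Modal coordinates z(0) = V^{-1} x(0): (-1)·2 + 3·(-3) + 3·0 = -11; 1·2 + (-1)·(-3) + (-2)·0 = 5; 1·2 + (-2)·(-3) + (-3)·0 = 8; so z(0) = [-11, 5, 8]^T.
x_2(t) = Σ_i (v_i)_2 · z_i(0) · e^{λ_i t} (row 2 of V times the modal terms).
x_2(0.25) = 1·(-11)·e^{-4·0.25} + 0·5·e^{-3·0.25} + 1·8·e^{-2·0.25} = (-11)·0.367879 + 0·0.472367 + 8·0.606531 = 0.8056.

0.8056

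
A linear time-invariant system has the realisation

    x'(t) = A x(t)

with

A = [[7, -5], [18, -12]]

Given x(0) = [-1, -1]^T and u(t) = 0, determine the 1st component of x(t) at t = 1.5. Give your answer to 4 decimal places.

det(sI - A) = s^2 - (tr A)s + det A, with tr A = 7 + (-12) = -5 and det A = 7·(-12) - (-5)·18 = -84 - (-90) = 6.
So p(s) = det(sI - A) = s^2 + 5s + 6.
Factor s^2 + 5s + 6: two numbers with sum -5 and product 6 are -2 and -3, so s^2 + 5s + 6 = (s + 2)(s + 3).
Hence p(s) = (s + 2) (s + 3), with roots -3, -2.
The eigenvalues -3, -2 are distinct and real, so A is diagonalisable and x(t) = e^{At} x(0) = V diag(e^{λ_i t}) V^{-1} x(0), where the columns of V are the eigenvectors.
λ = -3: A - (-3)I = [[10, -5], [18, -9]]. Row 1 gives 10·v1 + (-5)·v2 = 0, so take v_1 = [1, 2]^T.
λ = -2: A - (-2)I = [[9, -5], [18, -10]]. Row 1 gives 9·v1 + (-5)·v2 = 0, so take v_2 = [-5, -9]^T.
V = [v_1 v_2] = [[1, -5], [2, -9]] has det V = 1, so V^{-1} = adj(V)/det V = [[-9, 5], [-2, 1]].
Modal coordinates z(0) = V^{-1} x(0): (-9)·(-1) + 5·(-1) = 4; (-2)·(-1) + 1·(-1) = 1; so z(0) = [4, 1]^T.
x_1(t) = Σ_i (v_i)_1 · z_i(0) · e^{λ_i t} (row 1 of V times the modal terms).
x_1(1.5) = 1·4·e^{-3·1.5} + (-5)·1·e^{-2·1.5} = 4·0.011109 + (-5)·0.049787 = -0.2045.

-0.2045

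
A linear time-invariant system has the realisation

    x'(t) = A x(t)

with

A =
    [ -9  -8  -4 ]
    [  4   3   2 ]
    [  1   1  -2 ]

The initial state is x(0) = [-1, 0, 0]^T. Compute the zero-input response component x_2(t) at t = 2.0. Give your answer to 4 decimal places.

det(sI - A) = s^3 - (tr A)s^2 + (M11 + M22 + M33)s - det A, where Mii is the 2×2 principal minor of A obtained by deleting row i and column i.
tr A = (-9) + 3 + (-2) = -8; M11 = 3·(-2) - 2·1 = -6 - 2 = -8; M22 = (-9)·(-2) - (-4)·1 = 18 - (-4) = 22; M33 = (-9)·3 - (-8)·4 = -27 - (-32) = 5; sum of minors = 19.
det A = (-9)·(3·(-2) - 2·1) - (-8)·(4·(-2) - 2·1) + (-4)·(4·1 - 3·1) = (-9)·(-8) - (-8)·(-10) + (-4)·1 = -12.
So p(s) = det(sI - A) = s^3 + 8s^2 + 19s + 12.
Rational-root test: any integer root divides 12. Testing small divisors, s = -1 works: p(-1) = -1 + 8 + (-19) + 12 = 0, so (s + 1) is a factor.
Dividing, p(s) = (s + 1)(s^2 + 7s + 12).
Factor s^2 + 7s + 12: two numbers with sum -7 and product 12 are -3 and -4, so s^2 + 7s + 12 = (s + 3)(s + 4).
Hence p(s) = (s + 1) (s + 3) (s + 4), with roots -4, -3, -1.
The eigenvalues -4, -3, -1 are distinct and real, so A is diagonalisable and x(t) = e^{At} x(0) = V diag(e^{λ_i t}) V^{-1} x(0), where the columns of V are the eigenvectors.
λ = -4: A - (-4)I = [[-5, -8, -4], [4, 7, 2], [1, 1, 2]]. v must be orthogonal to every row; (row 1) × (row 2) = [12, -6, -3], so take v_1 = [4, -2, -1]^T.
λ = -3: A - (-3)I = [[-6, -8, -4], [4, 6, 2], [1, 1, 1]]. v must be orthogonal to every row; (row 1) × (row 2) = [8, -4, -4], so take v_2 = [2, -1, -1]^T.
λ = -1: A - (-1)I = [[-8, -8, -4], [4, 4, 2], [1, 1, -1]]. v must be orthogonal to every row; (row 1) × (row 3) = [12, -12, 0], so take v_3 = [-1, 1, 0]^T.
V = [v_1 v_2 v_3] = [[4, 2, -1], [-2, -1, 1], [-1, -1, 0]] has det V = 1, so V^{-1} = adj(V)/det V = [[1, 1, 1], [-1, -1, -2], [1, 2, 0]].
Modal coordinates z(0) = V^{-1} x(0): 1·(-1) + 1·0 + 1·0 = -1; (-1)·(-1) + (-1)·0 + (-2)·0 = 1; 1·(-1) + 2·0 + 0·0 = -1; so z(0) = [-1, 1, -1]^T.
x_2(t) = Σ_i (v_i)_2 · z_i(0) · e^{λ_i t} (row 2 of V times the modal terms).
x_2(2.0) = (-2)·(-1)·e^{-4·2.0} + (-1)·1·e^{-3·2.0} + 1·(-1)·e^{-1·2.0} = 2·0.000335 + (-1)·0.002479 + (-1)·0.135335 = -0.1371.

-0.1371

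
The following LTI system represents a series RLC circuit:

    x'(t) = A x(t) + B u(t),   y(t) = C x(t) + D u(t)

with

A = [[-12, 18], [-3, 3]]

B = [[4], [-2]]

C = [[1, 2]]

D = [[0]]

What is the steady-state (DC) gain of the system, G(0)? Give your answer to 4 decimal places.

-6.6667

G(0) = C(-A)^{-1}B + D = -C A^{-1} B + D.
det A = 18, so A^{-1} = (1/18)·adj(A) = [[1/6, -1], [1/6, -2/3]]
A^{-1} B = [8/3, 2]^T
C A^{-1} B = 20/3
G(0) = D - C A^{-1} B = 0 - (20/3) = -20/3 ≈ -6.6667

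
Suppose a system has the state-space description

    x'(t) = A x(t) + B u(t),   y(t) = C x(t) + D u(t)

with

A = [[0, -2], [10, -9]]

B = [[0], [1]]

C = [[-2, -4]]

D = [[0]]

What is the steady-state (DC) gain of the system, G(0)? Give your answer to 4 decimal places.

0.2000

G(0) = C(-A)^{-1}B + D = -C A^{-1} B + D.
det A = 20, so A^{-1} = (1/20)·adj(A) = [[-9/20, 1/10], [-1/2, 0]]
A^{-1} B = [1/10, 0]^T
C A^{-1} B = -1/5
G(0) = D - C A^{-1} B = 0 - (-1/5) = 1/5 ≈ 0.2000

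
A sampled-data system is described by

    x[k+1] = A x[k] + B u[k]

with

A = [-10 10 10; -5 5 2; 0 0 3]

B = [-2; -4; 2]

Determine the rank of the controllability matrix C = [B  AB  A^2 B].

AB = [[0], [-6], [6]]
A^2B = [[0], [-18], [18]]
Controllability matrix C = [B  AB  A^2B] = [[-2, 0, 0], [-4, -6, -18], [2, 6, 18]]
The rows r1, r2, r3 of C are linearly dependent: -r1 + r2 + r3 = 0 (check each entry), so rank(C) ≤ 2.
The 2×2 minor from rows 1, 2, columns 1, 2 is (-2)·(-6) - 0·(-4) = 12 - 0 = 12 ≠ 0, so rank(C) = 2.
rank(C) = 2 < n = 3, so the pair (A, B) is not completely controllable.

2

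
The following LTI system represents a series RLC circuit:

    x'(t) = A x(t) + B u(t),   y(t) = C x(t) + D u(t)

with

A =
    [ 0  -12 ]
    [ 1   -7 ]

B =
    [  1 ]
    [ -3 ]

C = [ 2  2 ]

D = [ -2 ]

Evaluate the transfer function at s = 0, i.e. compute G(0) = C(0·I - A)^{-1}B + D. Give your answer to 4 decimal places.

G(0) = C(-A)^{-1}B + D = -C A^{-1} B + D.
det A = 12, so A^{-1} = (1/12)·adj(A) = [[-7/12, 1], [-1/12, 0]]
A^{-1} B = [-43/12, -1/12]^T
C A^{-1} B = -22/3
G(0) = D - C A^{-1} B = -2 - (-22/3) = 16/3 ≈ 5.3333

5.3333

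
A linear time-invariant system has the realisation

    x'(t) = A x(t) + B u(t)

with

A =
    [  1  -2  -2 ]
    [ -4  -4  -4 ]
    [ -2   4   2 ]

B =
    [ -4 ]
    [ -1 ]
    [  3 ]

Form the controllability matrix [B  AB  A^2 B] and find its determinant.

-1864

AB = [[-8], [8], [10]]
A^2B = [[-44], [-40], [68]]
Controllability matrix C = [B  AB  A^2B] = [[-4, -8, -44], [-1, 8, -40], [3, 10, 68]]
Expanding along the first row, det(C) = (-4)·(8·68 - (-40)·10) - (-8)·((-1)·68 - (-40)·3) + (-44)·((-1)·10 - 8·3) = (-4)·944 - (-8)·52 + (-44)·(-34) = -1864
Since det(C) ≠ 0, rank(C) = 3 and the system is completely controllable.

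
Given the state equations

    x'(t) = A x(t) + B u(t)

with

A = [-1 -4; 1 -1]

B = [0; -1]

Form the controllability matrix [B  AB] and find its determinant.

4

AB = [[4], [1]]
Controllability matrix C = [B  AB] = [[0, 4], [-1, 1]]
det(C) = 0·1 - 4·(-1) = 0 - (-4) = 4
Since det(C) ≠ 0, rank(C) = 2 and the system is completely controllable.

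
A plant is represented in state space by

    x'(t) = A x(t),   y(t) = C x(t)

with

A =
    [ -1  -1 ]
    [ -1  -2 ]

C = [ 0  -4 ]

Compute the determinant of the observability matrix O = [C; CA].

16

CA = [[4, 8]]
Observability matrix O = [C; CA] = [[0, -4], [4, 8]]
det(O) = 0·8 - (-4)·4 = 0 - (-16) = 16
Since det(O) ≠ 0, rank(O) = 2 and the system is completely observable.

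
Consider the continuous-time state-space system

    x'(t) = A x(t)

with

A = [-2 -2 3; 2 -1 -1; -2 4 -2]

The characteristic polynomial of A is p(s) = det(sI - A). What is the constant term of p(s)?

6

Expand det(sI - A) for the 3×3 matrix.
p(s) = s^3 + 5s^2 + 22s + 6.
(Check: constant term = det(-A) = (-1)^3 det A = 6; coefficient of s^2 = -tr A = 5.)
The constant term is 6.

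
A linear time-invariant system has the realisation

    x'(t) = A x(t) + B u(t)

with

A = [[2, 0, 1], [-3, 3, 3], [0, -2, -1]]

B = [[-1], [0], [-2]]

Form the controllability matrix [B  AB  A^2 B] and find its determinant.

138

AB = [[-4], [-3], [2]]
A^2B = [[-6], [9], [4]]
Controllability matrix C = [B  AB  A^2B] = [[-1, -4, -6], [0, -3, 9], [-2, 2, 4]]
Expanding along the first row, det(C) = (-1)·((-3)·4 - 9·2) - (-4)·(0·4 - 9·(-2)) + (-6)·(0·2 - (-3)·(-2)) = (-1)·(-30) - (-4)·18 + (-6)·(-6) = 138
Since det(C) ≠ 0, rank(C) = 3 and the system is completely controllable.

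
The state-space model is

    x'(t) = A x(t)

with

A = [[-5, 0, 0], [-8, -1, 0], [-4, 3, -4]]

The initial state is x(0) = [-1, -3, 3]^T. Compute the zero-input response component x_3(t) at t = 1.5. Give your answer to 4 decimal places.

det(sI - A) = s^3 - (tr A)s^2 + (M11 + M22 + M33)s - det A, where Mii is the 2×2 principal minor of A obtained by deleting row i and column i.
tr A = (-5) + (-1) + (-4) = -10; M11 = (-1)·(-4) - 0·3 = 4 - 0 = 4; M22 = (-5)·(-4) - 0·(-4) = 20 - 0 = 20; M33 = (-5)·(-1) - 0·(-8) = 5 - 0 = 5; sum of minors = 29.
det A = (-5)·((-1)·(-4) - 0·3) - 0·((-8)·(-4) - 0·(-4)) + 0·((-8)·3 - (-1)·(-4)) = (-5)·4 - 0·32 + 0·(-28) = -20.
So p(s) = det(sI - A) = s^3 + 10s^2 + 29s + 20.
Rational-root test: any integer root divides 20. Testing small divisors, s = -1 works: p(-1) = -1 + 10 + (-29) + 20 = 0, so (s + 1) is a factor.
Dividing, p(s) = (s + 1)(s^2 + 9s + 20).
Factor s^2 + 9s + 20: two numbers with sum -9 and product 20 are -4 and -5, so s^2 + 9s + 20 = (s + 4)(s + 5).
Hence p(s) = (s + 1) (s + 4) (s + 5), with roots -5, -4, -1.
The eigenvalues -5, -4, -1 are distinct and real, so A is diagonalisable and x(t) = e^{At} x(0) = V diag(e^{λ_i t}) V^{-1} x(0), where the columns of V are the eigenvectors.
λ = -5: A - (-5)I = [[0, 0, 0], [-8, 4, 0], [-4, 3, 1]]. v must be orthogonal to every row; (row 2) × (row 3) = [4, 8, -8], so take v_1 = [1, 2, -2]^T.
λ = -4: A - (-4)I = [[-1, 0, 0], [-8, 3, 0], [-4, 3, 0]]. v must be orthogonal to every row; (row 1) × (row 2) = [0, 0, -3], so take v_2 = [0, 0, 1]^T.
λ = -1: A - (-1)I = [[-4, 0, 0], [-8, 0, 0], [-4, 3, -3]]. v must be orthogonal to every row; (row 1) × (row 3) = [0, -12, -12], so take v_3 = [0, 1, 1]^T.
V = [v_1 v_2 v_3] = [[1, 0, 0], [2, 0, 1], [-2, 1, 1]] has det V = -1, so V^{-1} = adj(V)/det V = [[1, 0, 0], [4, -1, 1], [-2, 1, 0]].
Modal coordinates z(0) = V^{-1} x(0): 1·(-1) + 0·(-3) + 0·3 = -1; 4·(-1) + (-1)·(-3) + 1·3 = 2; (-2)·(-1) + 1·(-3) + 0·3 = -1; so z(0) = [-1, 2, -1]^T.
x_3(t) = Σ_i (v_i)_3 · z_i(0) · e^{λ_i t} (row 3 of V times the modal terms).
x_3(1.5) = (-2)·(-1)·e^{-5·1.5} + 1·2·e^{-4·1.5} + 1·(-1)·e^{-1·1.5} = 2·0.000553 + 2·0.002479 + (-1)·0.223130 = -0.2171.

-0.2171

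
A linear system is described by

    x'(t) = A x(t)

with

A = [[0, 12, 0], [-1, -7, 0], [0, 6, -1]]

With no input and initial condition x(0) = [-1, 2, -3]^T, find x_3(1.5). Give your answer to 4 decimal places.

-0.7606

det(sI - A) = s^3 - (tr A)s^2 + (M11 + M22 + M33)s - det A, where Mii is the 2×2 principal minor of A obtained by deleting row i and column i.
tr A = 0 + (-7) + (-1) = -8; M11 = (-7)·(-1) - 0·6 = 7 - 0 = 7; M22 = 0·(-1) - 0·0 = 0 - 0 = 0; M33 = 0·(-7) - 12·(-1) = 0 - (-12) = 12; sum of minors = 19.
det A = 0·((-7)·(-1) - 0·6) - 12·((-1)·(-1) - 0·0) + 0·((-1)·6 - (-7)·0) = 0·7 - 12·1 + 0·(-6) = -12.
So p(s) = det(sI - A) = s^3 + 8s^2 + 19s + 12.
Rational-root test: any integer root divides 12. Testing small divisors, s = -1 works: p(-1) = -1 + 8 + (-19) + 12 = 0, so (s + 1) is a factor.
Dividing, p(s) = (s + 1)(s^2 + 7s + 12).
Factor s^2 + 7s + 12: two numbers with sum -7 and product 12 are -3 and -4, so s^2 + 7s + 12 = (s + 3)(s + 4).
Hence p(s) = (s + 1) (s + 3) (s + 4), with roots -4, -3, -1.
The eigenvalues -4, -3, -1 are distinct and real, so A is diagonalisable and x(t) = e^{At} x(0) = V diag(e^{λ_i t}) V^{-1} x(0), where the columns of V are the eigenvectors.
λ = -4: A - (-4)I = [[4, 12, 0], [-1, -3, 0], [0, 6, 3]]. v must be orthogonal to every row; (row 1) × (row 3) = [36, -12, 24], so take v_1 = [-3, 1, -2]^T.
λ = -3: A - (-3)I = [[3, 12, 0], [-1, -4, 0], [0, 6, 2]]. v must be orthogonal to every row; (row 1) × (row 3) = [24, -6, 18], so take v_2 = [-4, 1, -3]^T.
λ = -1: A - (-1)I = [[1, 12, 0], [-1, -6, 0], [0, 6, 0]]. v must be orthogonal to every row; (row 1) × (row 2) = [0, 0, 6], so take v_3 = [0, 0, 1]^T.
V = [v_1 v_2 v_3] = [[-3, -4, 0], [1, 1, 0], [-2, -3, 1]] has det V = 1, so V^{-1} = adj(V)/det V = [[1, 4, 0], [-1, -3, 0], [-1, -1, 1]].
Modal coordinates z(0) = V^{-1} x(0): 1·(-1) + 4·2 + 0·(-3) = 7; (-1)·(-1) + (-3)·2 + 0·(-3) = -5; (-1)·(-1) + (-1)·2 + 1·(-3) = -4; so z(0) = [7, -5, -4]^T.
x_3(t) = Σ_i (v_i)_3 · z_i(0) · e^{λ_i t} (row 3 of V times the modal terms).
x_3(1.5) = (-2)·7·e^{-4·1.5} + (-3)·(-5)·e^{-3·1.5} + 1·(-4)·e^{-1·1.5} = (-14)·0.002479 + 15·0.011109 + (-4)·0.223130 = -0.7606.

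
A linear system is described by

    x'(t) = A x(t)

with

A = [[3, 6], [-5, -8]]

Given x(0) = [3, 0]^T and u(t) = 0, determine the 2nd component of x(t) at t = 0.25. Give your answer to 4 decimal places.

-2.0125

det(sI - A) = s^2 - (tr A)s + det A, with tr A = 3 + (-8) = -5 and det A = 3·(-8) - 6·(-5) = -24 - (-30) = 6.
So p(s) = det(sI - A) = s^2 + 5s + 6.
Factor s^2 + 5s + 6: two numbers with sum -5 and product 6 are -2 and -3, so s^2 + 5s + 6 = (s + 2)(s + 3).
Hence p(s) = (s + 2) (s + 3), with roots -3, -2.
The eigenvalues -3, -2 are distinct and real, so A is diagonalisable and x(t) = e^{At} x(0) = V diag(e^{λ_i t}) V^{-1} x(0), where the columns of V are the eigenvectors.
λ = -3: A - (-3)I = [[6, 6], [-5, -5]]. Row 1 gives 6·v1 + 6·v2 = 0, so take v_1 = [-1, 1]^T.
λ = -2: A - (-2)I = [[5, 6], [-5, -6]]. Row 1 gives 5·v1 + 6·v2 = 0, so take v_2 = [6, -5]^T.
V = [v_1 v_2] = [[-1, 6], [1, -5]] has det V = -1, so V^{-1} = adj(V)/det V = [[5, 6], [1, 1]].
Modal coordinates z(0) = V^{-1} x(0): 5·3 + 6·0 = 15; 1·3 + 1·0 = 3; so z(0) = [15, 3]^T.
x_2(t) = Σ_i (v_i)_2 · z_i(0) · e^{λ_i t} (row 2 of V times the modal terms).
x_2(0.25) = 1·15·e^{-3·0.25} + (-5)·3·e^{-2·0.25} = 15·0.472367 + (-15)·0.606531 = -2.0125.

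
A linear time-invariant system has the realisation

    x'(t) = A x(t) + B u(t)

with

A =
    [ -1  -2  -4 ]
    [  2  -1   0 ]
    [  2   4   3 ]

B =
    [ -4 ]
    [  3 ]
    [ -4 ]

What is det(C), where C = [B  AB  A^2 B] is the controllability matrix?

-6232

AB = [[14], [-11], [-8]]
A^2B = [[40], [39], [-40]]
Controllability matrix C = [B  AB  A^2B] = [[-4, 14, 40], [3, -11, 39], [-4, -8, -40]]
Expanding along the first row, det(C) = (-4)·((-11)·(-40) - 39·(-8)) - 14·(3·(-40) - 39·(-4)) + 40·(3·(-8) - (-11)·(-4)) = (-4)·752 - 14·36 + 40·(-68) = -6232
Since det(C) ≠ 0, rank(C) = 3 and the system is completely controllable.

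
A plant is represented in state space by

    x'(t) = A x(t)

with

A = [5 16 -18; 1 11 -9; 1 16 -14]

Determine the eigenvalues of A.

det(sI - A) = s^3 - (tr A)s^2 + (M11 + M22 + M33)s - det A, where Mii is the 2×2 principal minor of A obtained by deleting row i and column i.
tr A = 5 + 11 + (-14) = 2; M11 = 11·(-14) - (-9)·16 = -154 - (-144) = -10; M22 = 5·(-14) - (-18)·1 = -70 - (-18) = -52; M33 = 5·11 - 16·1 = 55 - 16 = 39; sum of minors = -23.
det A = 5·(11·(-14) - (-9)·16) - 16·(1·(-14) - (-9)·1) + (-18)·(1·16 - 11·1) = 5·(-10) - 16·(-5) + (-18)·5 = -60.
So p(s) = det(sI - A) = s^3 - 2s^2 - 23s + 60.
Rational-root test: any integer root divides 60. Testing small divisors, s = 3 works: p(3) = 27 + (-18) + (-69) + 60 = 0, so (s - 3) is a factor.
Dividing, p(s) = (s - 3)(s^2 + s - 20).
Factor s^2 + s - 20: two numbers with sum -1 and product -20 are 4 and -5, so s^2 + s - 20 = (s - 4)(s + 5).
Hence p(s) = (s - 4) (s - 3) (s + 5), with roots -5, 3, 4.
At least one eigenvalue has non-negative real part, so the system is not asymptotically stable.

-5, 3, 4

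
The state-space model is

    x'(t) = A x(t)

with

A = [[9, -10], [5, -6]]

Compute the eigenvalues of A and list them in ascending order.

-1, 4

det(sI - A) = s^2 - (tr A)s + det A, with tr A = 9 + (-6) = 3 and det A = 9·(-6) - (-10)·5 = -54 - (-50) = -4.
So p(s) = det(sI - A) = s^2 - 3s - 4.
Factor s^2 - 3s - 4: two numbers with sum 3 and product -4 are 4 and -1, so s^2 - 3s - 4 = (s - 4)(s + 1).
Hence p(s) = (s - 4) (s + 1), with roots -1, 4.
At least one eigenvalue has non-negative real part, so the system is not asymptotically stable.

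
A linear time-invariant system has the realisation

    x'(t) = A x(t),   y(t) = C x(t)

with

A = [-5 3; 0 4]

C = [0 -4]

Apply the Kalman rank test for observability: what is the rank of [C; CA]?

1

CA = [[0, -16]]
Observability matrix O = [C; CA] = [[0, -4], [0, -16]]
Every row of O is a scalar multiple of row 1 = [0, -4] (multipliers 1, 4), so the rows span a one-dimensional space.
O ≠ 0, hence rank(O) = 1.
rank(O) = 1 < n = 2, so the pair (A, C) is not completely observable.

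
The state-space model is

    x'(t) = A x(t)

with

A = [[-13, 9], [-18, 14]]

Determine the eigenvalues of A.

det(sI - A) = s^2 - (tr A)s + det A, with tr A = (-13) + 14 = 1 and det A = (-13)·14 - 9·(-18) = -182 - (-162) = -20.
So p(s) = det(sI - A) = s^2 - s - 20.
Factor s^2 - s - 20: two numbers with sum 1 and product -20 are 5 and -4, so s^2 - s - 20 = (s - 5)(s + 4).
Hence p(s) = (s - 5) (s + 4), with roots -4, 5.
At least one eigenvalue has non-negative real part, so the system is not asymptotically stable.

-4, 5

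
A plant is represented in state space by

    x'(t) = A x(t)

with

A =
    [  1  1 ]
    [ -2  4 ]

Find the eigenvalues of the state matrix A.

2, 3

det(sI - A) = s^2 - (tr A)s + det A, with tr A = 1 + 4 = 5 and det A = 1·4 - 1·(-2) = 4 - (-2) = 6.
So p(s) = det(sI - A) = s^2 - 5s + 6.
Factor s^2 - 5s + 6: two numbers with sum 5 and product 6 are 3 and 2, so s^2 - 5s + 6 = (s - 3)(s - 2).
Hence p(s) = (s - 3) (s - 2), with roots 2, 3.
At least one eigenvalue has non-negative real part, so the system is not asymptotically stable.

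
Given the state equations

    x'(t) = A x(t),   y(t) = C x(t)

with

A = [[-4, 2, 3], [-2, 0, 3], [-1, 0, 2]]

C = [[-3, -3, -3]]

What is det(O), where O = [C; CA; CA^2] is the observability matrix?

-8505

CA = [[21, -6, -24]]
CA^2 = [[-48, 42, -3]]
Observability matrix O = [C; CA; CA^2] = [[-3, -3, -3], [21, -6, -24], [-48, 42, -3]]
Expanding along the first row, det(O) = (-3)·((-6)·(-3) - (-24)·42) - (-3)·(21·(-3) - (-24)·(-48)) + (-3)·(21·42 - (-6)·(-48)) = (-3)·1026 - (-3)·(-1215) + (-3)·594 = -8505
Since det(O) ≠ 0, rank(O) = 3 and the system is completely observable.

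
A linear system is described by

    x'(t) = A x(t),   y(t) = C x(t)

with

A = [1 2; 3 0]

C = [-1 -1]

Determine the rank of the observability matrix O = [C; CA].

2

CA = [[-4, -2]]
Observability matrix O = [C; CA] = [[-1, -1], [-4, -2]]
det(O) = (-1)·(-2) - (-1)·(-4) = 2 - 4 = -2 ≠ 0, so rank(O) = 2.
rank(O) = 2 = n, so the pair (A, C) is completely observable.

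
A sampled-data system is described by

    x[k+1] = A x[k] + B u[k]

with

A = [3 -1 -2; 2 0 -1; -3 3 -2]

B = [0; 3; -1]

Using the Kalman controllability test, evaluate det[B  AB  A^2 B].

AB = [[-1], [1], [11]]
A^2B = [[-26], [-13], [-16]]
Controllability matrix C = [B  AB  A^2B] = [[0, -1, -26], [3, 1, -13], [-1, 11, -16]]
Expanding along the first row, det(C) = 0·(1·(-16) - (-13)·11) - (-1)·(3·(-16) - (-13)·(-1)) + (-26)·(3·11 - 1·(-1)) = 0·127 - (-1)·(-61) + (-26)·34 = -945
Since det(C) ≠ 0, rank(C) = 3 and the system is completely controllable.

-945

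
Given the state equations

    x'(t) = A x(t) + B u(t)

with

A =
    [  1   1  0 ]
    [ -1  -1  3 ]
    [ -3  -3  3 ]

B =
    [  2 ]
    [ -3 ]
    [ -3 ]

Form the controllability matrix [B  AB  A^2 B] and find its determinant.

AB = [[-1], [-8], [-6]]
A^2B = [[-9], [-9], [9]]
Controllability matrix C = [B  AB  A^2B] = [[2, -1, -9], [-3, -8, -9], [-3, -6, 9]]
Expanding along the first row, det(C) = 2·((-8)·9 - (-9)·(-6)) - (-1)·((-3)·9 - (-9)·(-3)) + (-9)·((-3)·(-6) - (-8)·(-3)) = 2·(-126) - (-1)·(-54) + (-9)·(-6) = -252
Since det(C) ≠ 0, rank(C) = 3 and the system is completely controllable.

-252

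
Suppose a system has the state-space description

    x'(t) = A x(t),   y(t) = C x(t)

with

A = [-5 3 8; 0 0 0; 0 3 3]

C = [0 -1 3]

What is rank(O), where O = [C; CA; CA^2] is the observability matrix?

2

CA = [[0, 9, 9]]
CA^2 = [[0, 27, 27]]
Observability matrix O = [C; CA; CA^2] = [[0, -1, 3], [0, 9, 9], [0, 27, 27]]
Column 1 of O is identically zero, so rank(O) ≤ 2.
The 2×2 minor from rows 1, 2, columns 2, 3 is (-1)·9 - 3·9 = -9 - 27 = -36 ≠ 0, so rank(O) = 2.
rank(O) = 2 < n = 3, so the pair (A, C) is not completely observable.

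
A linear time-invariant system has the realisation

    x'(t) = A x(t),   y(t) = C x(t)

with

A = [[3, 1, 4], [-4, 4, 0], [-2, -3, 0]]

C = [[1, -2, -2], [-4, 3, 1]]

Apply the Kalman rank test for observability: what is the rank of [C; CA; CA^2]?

CA = [[15, -1, 4], [-26, 5, -16]]
CA^2 = [[41, -1, 60], [-66, 42, -104]]
Observability matrix O = [C; CA; CA^2] = [[1, -2, -2], [-4, 3, 1], [15, -1, 4], [-26, 5, -16], [41, -1, 60], [-66, 42, -104]]
Take the 3×3 submatrix of O formed by rows 1, 2, 3: [[1, -2, -2], [-4, 3, 1], [15, -1, 4]]. Its determinant is 1·(3·4 - 1·(-1)) - (-2)·((-4)·4 - 1·15) + (-2)·((-4)·(-1) - 3·15) = 1·13 - (-2)·(-31) + (-2)·(-41) = 33 ≠ 0.
So rank(O) ≥ 3; since O has 3 columns, rank(O) = 3.
rank(O) = 3 = n, so the pair (A, C) is completely observable.

3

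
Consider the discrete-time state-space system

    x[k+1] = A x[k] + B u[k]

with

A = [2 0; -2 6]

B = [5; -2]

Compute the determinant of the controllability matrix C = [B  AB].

-90

AB = [[10], [-22]]
Controllability matrix C = [B  AB] = [[5, 10], [-2, -22]]
det(C) = 5·(-22) - 10·(-2) = -110 - (-20) = -90
Since det(C) ≠ 0, rank(C) = 2 and the system is completely controllable.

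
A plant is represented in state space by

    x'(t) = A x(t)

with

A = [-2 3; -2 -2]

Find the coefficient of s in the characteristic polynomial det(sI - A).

For a 2×2 matrix, det(sI - A) = s^2 - (tr A)s + det A.
tr A = -4, det A = 10.
So p(s) = s^2 + 4s + 10.
The coefficient of s is 4.

4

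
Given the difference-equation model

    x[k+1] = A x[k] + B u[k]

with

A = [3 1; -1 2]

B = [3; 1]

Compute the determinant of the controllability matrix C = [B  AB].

-13

AB = [[10], [-1]]
Controllability matrix C = [B  AB] = [[3, 10], [1, -1]]
det(C) = 3·(-1) - 10·1 = -3 - 10 = -13
Since det(C) ≠ 0, rank(C) = 2 and the system is completely controllable.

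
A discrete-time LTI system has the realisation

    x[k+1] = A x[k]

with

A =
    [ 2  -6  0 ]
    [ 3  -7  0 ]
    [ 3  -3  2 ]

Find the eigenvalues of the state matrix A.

det(zI - A) = z^3 - (tr A)z^2 + (M11 + M22 + M33)z - det A, where Mii is the 2×2 principal minor of A obtained by deleting row i and column i.
tr A = 2 + (-7) + 2 = -3; M11 = (-7)·2 - 0·(-3) = -14 - 0 = -14; M22 = 2·2 - 0·3 = 4 - 0 = 4; M33 = 2·(-7) - (-6)·3 = -14 - (-18) = 4; sum of minors = -6.
det A = 2·((-7)·2 - 0·(-3)) - (-6)·(3·2 - 0·3) + 0·(3·(-3) - (-7)·3) = 2·(-14) - (-6)·6 + 0·12 = 8.
So p(z) = det(zI - A) = z^3 + 3z^2 - 6z - 8.
Rational-root test: any integer root divides -8. Testing small divisors, z = -1 works: p(-1) = -1 + 3 + 6 + (-8) = 0, so (z + 1) is a factor.
Dividing, p(z) = (z + 1)(z^2 + 2z - 8).
Factor z^2 + 2z - 8: two numbers with sum -2 and product -8 are 2 and -4, so z^2 + 2z - 8 = (z - 2)(z + 4).
Hence p(z) = (z - 2) (z + 1) (z + 4), with roots -4, -1, 2.

-4, -1, 2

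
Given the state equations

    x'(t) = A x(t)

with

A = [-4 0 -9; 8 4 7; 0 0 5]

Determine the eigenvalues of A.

-4, 4, 5

det(sI - A) = s^3 - (tr A)s^2 + (M11 + M22 + M33)s - det A, where Mii is the 2×2 principal minor of A obtained by deleting row i and column i.
tr A = (-4) + 4 + 5 = 5; M11 = 4·5 - 7·0 = 20 - 0 = 20; M22 = (-4)·5 - (-9)·0 = -20 - 0 = -20; M33 = (-4)·4 - 0·8 = -16 - 0 = -16; sum of minors = -16.
det A = (-4)·(4·5 - 7·0) - 0·(8·5 - 7·0) + (-9)·(8·0 - 4·0) = (-4)·20 - 0·40 + (-9)·0 = -80.
So p(s) = det(sI - A) = s^3 - 5s^2 - 16s + 80.
Rational-root test: any integer root divides 80. Testing small divisors, s = -4 works: p(-4) = -64 + (-80) + 64 + 80 = 0, so (s + 4) is a factor.
Dividing, p(s) = (s + 4)(s^2 - 9s + 20).
Factor s^2 - 9s + 20: two numbers with sum 9 and product 20 are 5 and 4, so s^2 - 9s + 20 = (s - 5)(s - 4).
Hence p(s) = (s - 5) (s - 4) (s + 4), with roots -4, 4, 5.
At least one eigenvalue has non-negative real part, so the system is not asymptotically stable.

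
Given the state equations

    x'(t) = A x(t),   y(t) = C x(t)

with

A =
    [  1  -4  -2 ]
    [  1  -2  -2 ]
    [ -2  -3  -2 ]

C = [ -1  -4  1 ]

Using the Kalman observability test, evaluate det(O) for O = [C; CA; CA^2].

CA = [[-7, 9, 8]]
CA^2 = [[-14, -14, -20]]
Observability matrix O = [C; CA; CA^2] = [[-1, -4, 1], [-7, 9, 8], [-14, -14, -20]]
Expanding along the first row, det(O) = (-1)·(9·(-20) - 8·(-14)) - (-4)·((-7)·(-20) - 8·(-14)) + 1·((-7)·(-14) - 9·(-14)) = (-1)·(-68) - (-4)·252 + 1·224 = 1300
Since det(O) ≠ 0, rank(O) = 3 and the system is completely observable.

1300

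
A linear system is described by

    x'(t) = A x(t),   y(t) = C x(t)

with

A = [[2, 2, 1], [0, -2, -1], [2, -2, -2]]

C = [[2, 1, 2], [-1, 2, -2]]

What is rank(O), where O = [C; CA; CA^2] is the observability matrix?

3

CA = [[8, -2, -3], [-6, -2, 1]]
CA^2 = [[10, 26, 16], [-10, -10, -6]]
Observability matrix O = [C; CA; CA^2] = [[2, 1, 2], [-1, 2, -2], [8, -2, -3], [-6, -2, 1], [10, 26, 16], [-10, -10, -6]]
Take the 3×3 submatrix of O formed by rows 1, 2, 3: [[2, 1, 2], [-1, 2, -2], [8, -2, -3]]. Its determinant is 2·(2·(-3) - (-2)·(-2)) - 1·((-1)·(-3) - (-2)·8) + 2·((-1)·(-2) - 2·8) = 2·(-10) - 1·19 + 2·(-14) = -67 ≠ 0.
So rank(O) ≥ 3; since O has 3 columns, rank(O) = 3.
rank(O) = 3 = n, so the pair (A, C) is completely observable.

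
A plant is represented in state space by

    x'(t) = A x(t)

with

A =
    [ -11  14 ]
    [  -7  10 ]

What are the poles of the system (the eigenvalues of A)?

-4, 3

det(sI - A) = s^2 - (tr A)s + det A, with tr A = (-11) + 10 = -1 and det A = (-11)·10 - 14·(-7) = -110 - (-98) = -12.
So p(s) = det(sI - A) = s^2 + s - 12.
Factor s^2 + s - 12: two numbers with sum -1 and product -12 are 3 and -4, so s^2 + s - 12 = (s - 3)(s + 4).
Hence p(s) = (s - 3) (s + 4), with roots -4, 3.
At least one eigenvalue has non-negative real part, so the system is not asymptotically stable.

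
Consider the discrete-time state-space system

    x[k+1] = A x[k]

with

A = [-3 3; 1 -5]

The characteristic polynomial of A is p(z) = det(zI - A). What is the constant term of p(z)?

12

For a 2×2 matrix, det(zI - A) = z^2 - (tr A)z + det A.
tr A = -8, det A = 12.
So p(z) = z^2 + 8z + 12.
The constant term is 12.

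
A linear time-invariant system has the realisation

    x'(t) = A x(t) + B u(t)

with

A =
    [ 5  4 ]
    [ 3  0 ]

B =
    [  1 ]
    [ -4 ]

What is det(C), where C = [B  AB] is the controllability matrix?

-41

AB = [[-11], [3]]
Controllability matrix C = [B  AB] = [[1, -11], [-4, 3]]
det(C) = 1·3 - (-11)·(-4) = 3 - 44 = -41
Since det(C) ≠ 0, rank(C) = 2 and the system is completely controllable.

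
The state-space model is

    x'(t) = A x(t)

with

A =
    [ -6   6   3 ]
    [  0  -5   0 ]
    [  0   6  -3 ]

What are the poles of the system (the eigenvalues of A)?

det(sI - A) = s^3 - (tr A)s^2 + (M11 + M22 + M33)s - det A, where Mii is the 2×2 principal minor of A obtained by deleting row i and column i.
tr A = (-6) + (-5) + (-3) = -14; M11 = (-5)·(-3) - 0·6 = 15 - 0 = 15; M22 = (-6)·(-3) - 3·0 = 18 - 0 = 18; M33 = (-6)·(-5) - 6·0 = 30 - 0 = 30; sum of minors = 63.
det A = (-6)·((-5)·(-3) - 0·6) - 6·(0·(-3) - 0·0) + 3·(0·6 - (-5)·0) = (-6)·15 - 6·0 + 3·0 = -90.
So p(s) = det(sI - A) = s^3 + 14s^2 + 63s + 90.
Rational-root test: any integer root divides 90. Testing small divisors, s = -3 works: p(-3) = -27 + 126 + (-189) + 90 = 0, so (s + 3) is a factor.
Dividing, p(s) = (s + 3)(s^2 + 11s + 30).
Factor s^2 + 11s + 30: two numbers with sum -11 and product 30 are -5 and -6, so s^2 + 11s + 30 = (s + 5)(s + 6).
Hence p(s) = (s + 3) (s + 5) (s + 6), with roots -6, -5, -3.
All eigenvalues have negative real part, so the system is asymptotically stable.

-6, -5, -3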